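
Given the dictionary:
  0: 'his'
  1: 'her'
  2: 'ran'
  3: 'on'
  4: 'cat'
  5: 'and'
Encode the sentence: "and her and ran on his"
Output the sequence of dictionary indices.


Look up each word in the dictionary:
  'and' -> 5
  'her' -> 1
  'and' -> 5
  'ran' -> 2
  'on' -> 3
  'his' -> 0

Encoded: [5, 1, 5, 2, 3, 0]


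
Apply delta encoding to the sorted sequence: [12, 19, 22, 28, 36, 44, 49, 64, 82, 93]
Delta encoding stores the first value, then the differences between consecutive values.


First value: 12
Deltas:
  19 - 12 = 7
  22 - 19 = 3
  28 - 22 = 6
  36 - 28 = 8
  44 - 36 = 8
  49 - 44 = 5
  64 - 49 = 15
  82 - 64 = 18
  93 - 82 = 11


Delta encoded: [12, 7, 3, 6, 8, 8, 5, 15, 18, 11]


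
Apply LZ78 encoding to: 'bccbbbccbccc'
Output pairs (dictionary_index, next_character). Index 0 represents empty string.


LZ78 encoding steps:
Dictionary: {0: ''}
Step 1: w='' (idx 0), next='b' -> output (0, 'b'), add 'b' as idx 1
Step 2: w='' (idx 0), next='c' -> output (0, 'c'), add 'c' as idx 2
Step 3: w='c' (idx 2), next='b' -> output (2, 'b'), add 'cb' as idx 3
Step 4: w='b' (idx 1), next='b' -> output (1, 'b'), add 'bb' as idx 4
Step 5: w='c' (idx 2), next='c' -> output (2, 'c'), add 'cc' as idx 5
Step 6: w='b' (idx 1), next='c' -> output (1, 'c'), add 'bc' as idx 6
Step 7: w='cc' (idx 5), end of input -> output (5, '')


Encoded: [(0, 'b'), (0, 'c'), (2, 'b'), (1, 'b'), (2, 'c'), (1, 'c'), (5, '')]


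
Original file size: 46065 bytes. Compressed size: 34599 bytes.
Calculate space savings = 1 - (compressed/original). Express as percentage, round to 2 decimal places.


ratio = compressed/original = 34599/46065 = 0.751091
savings = 1 - ratio = 1 - 0.751091 = 0.248909
as a percentage: 0.248909 * 100 = 24.89%

Space savings = 1 - 34599/46065 = 24.89%


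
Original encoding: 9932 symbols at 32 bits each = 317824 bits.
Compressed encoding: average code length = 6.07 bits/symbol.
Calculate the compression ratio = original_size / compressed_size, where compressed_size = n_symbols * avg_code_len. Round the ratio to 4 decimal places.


original_size = n_symbols * orig_bits = 9932 * 32 = 317824 bits
compressed_size = n_symbols * avg_code_len = 9932 * 6.07 = 60287.24 bits
ratio = original_size / compressed_size = 317824 / 60287.24 = 5.2718

Compression ratio = 5.2718


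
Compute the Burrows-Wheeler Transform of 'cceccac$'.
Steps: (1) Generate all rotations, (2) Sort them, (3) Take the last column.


Rotations (sorted):
  0: $cceccac -> last char: c
  1: ac$ccecc -> last char: c
  2: c$ccecca -> last char: a
  3: cac$ccec -> last char: c
  4: ccac$cce -> last char: e
  5: cceccac$ -> last char: $
  6: ceccac$c -> last char: c
  7: eccac$cc -> last char: c


BWT = ccace$cc


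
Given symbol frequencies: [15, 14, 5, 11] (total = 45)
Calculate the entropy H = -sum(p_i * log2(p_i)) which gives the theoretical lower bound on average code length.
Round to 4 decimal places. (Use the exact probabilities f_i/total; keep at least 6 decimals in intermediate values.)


Per-symbol terms -p_i * log2(p_i) with p_i = f_i/45:
  p = 15/45 = 0.333333: log2(p) = -1.584963, -p*log2(p) = 0.528321
  p = 14/45 = 0.311111: log2(p) = -1.684498, -p*log2(p) = 0.524066
  p = 5/45 = 0.111111: log2(p) = -3.169925, -p*log2(p) = 0.352214
  p = 11/45 = 0.244444: log2(p) = -2.032421, -p*log2(p) = 0.496814
H = 0.528321 + 0.524066 + 0.352214 + 0.496814 = 1.901415

H = 1.9014 bits/symbol


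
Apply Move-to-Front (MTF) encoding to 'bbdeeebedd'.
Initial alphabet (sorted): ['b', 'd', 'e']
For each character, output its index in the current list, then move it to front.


MTF encoding:
'b': index 0 in ['b', 'd', 'e'] -> ['b', 'd', 'e']
'b': index 0 in ['b', 'd', 'e'] -> ['b', 'd', 'e']
'd': index 1 in ['b', 'd', 'e'] -> ['d', 'b', 'e']
'e': index 2 in ['d', 'b', 'e'] -> ['e', 'd', 'b']
'e': index 0 in ['e', 'd', 'b'] -> ['e', 'd', 'b']
'e': index 0 in ['e', 'd', 'b'] -> ['e', 'd', 'b']
'b': index 2 in ['e', 'd', 'b'] -> ['b', 'e', 'd']
'e': index 1 in ['b', 'e', 'd'] -> ['e', 'b', 'd']
'd': index 2 in ['e', 'b', 'd'] -> ['d', 'e', 'b']
'd': index 0 in ['d', 'e', 'b'] -> ['d', 'e', 'b']


Output: [0, 0, 1, 2, 0, 0, 2, 1, 2, 0]


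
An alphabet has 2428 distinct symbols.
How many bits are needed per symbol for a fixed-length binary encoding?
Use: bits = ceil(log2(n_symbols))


log2(2428) = 11.2456
Bracket: 2^11 = 2048 < 2428 <= 2^12 = 4096
So ceil(log2(2428)) = 12

bits = ceil(log2(2428)) = ceil(11.2456) = 12 bits


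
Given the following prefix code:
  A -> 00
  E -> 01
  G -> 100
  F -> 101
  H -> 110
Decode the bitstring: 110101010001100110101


Decoding step by step:
Bits 110 -> H
Bits 101 -> F
Bits 01 -> E
Bits 00 -> A
Bits 01 -> E
Bits 100 -> G
Bits 110 -> H
Bits 101 -> F


Decoded message: HFEAEGHF


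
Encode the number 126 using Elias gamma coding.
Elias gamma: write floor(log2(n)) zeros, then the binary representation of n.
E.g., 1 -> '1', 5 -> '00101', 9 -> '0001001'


num_bits = floor(log2(126)) + 1 = 7
leading_zeros = num_bits - 1 = 6
binary(126) = 1111110

Elias gamma(126) = '000000' + '1111110' = 0000001111110 (13 bits)


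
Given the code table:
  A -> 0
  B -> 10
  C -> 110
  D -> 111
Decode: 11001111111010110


Decoding:
110 -> C
0 -> A
111 -> D
111 -> D
10 -> B
10 -> B
110 -> C


Result: CADDBBC


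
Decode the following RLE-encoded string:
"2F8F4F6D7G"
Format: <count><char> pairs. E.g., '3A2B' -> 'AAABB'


Expanding each <count><char> pair:
  2F -> 'FF'
  8F -> 'FFFFFFFF'
  4F -> 'FFFF'
  6D -> 'DDDDDD'
  7G -> 'GGGGGGG'

Decoded = FFFFFFFFFFFFFFDDDDDDGGGGGGG


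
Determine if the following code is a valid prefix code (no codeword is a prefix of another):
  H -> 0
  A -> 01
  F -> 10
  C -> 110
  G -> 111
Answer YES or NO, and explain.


Checking each pair (does one codeword prefix another?):
  H='0' vs A='01': prefix -- VIOLATION

NO -- this is NOT a valid prefix code. H (0) is a prefix of A (01).


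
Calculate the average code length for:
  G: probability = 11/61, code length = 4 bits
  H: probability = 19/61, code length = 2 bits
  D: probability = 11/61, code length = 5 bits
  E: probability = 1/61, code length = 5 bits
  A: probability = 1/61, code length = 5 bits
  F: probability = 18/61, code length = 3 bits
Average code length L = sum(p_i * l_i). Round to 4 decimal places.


Weighted contributions p_i * l_i:
  G: (11/61) * 4 = 44/61
  H: (19/61) * 2 = 38/61
  D: (11/61) * 5 = 55/61
  E: (1/61) * 5 = 5/61
  A: (1/61) * 5 = 5/61
  F: (18/61) * 3 = 54/61
Sum = (44 + 38 + 55 + 5 + 5 + 54)/61 = 201/61

L = 201/61 = 3.2951 bits/symbol


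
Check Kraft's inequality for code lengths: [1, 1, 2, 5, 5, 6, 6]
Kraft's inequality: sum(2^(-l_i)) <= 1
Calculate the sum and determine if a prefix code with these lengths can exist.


Sum = 2^(-1) + 2^(-1) + 2^(-2) + 2^(-5) + 2^(-5) + 2^(-6) + 2^(-6)
    = 0.5 + 0.5 + 0.25 + 0.03125 + 0.03125 + 0.015625 + 0.015625
    = 86/64 = 1.34375
Since 1.34375 > 1, Kraft's inequality is NOT satisfied.
A prefix code with these lengths CANNOT exist.

Kraft sum = 1.34375. Not satisfied.


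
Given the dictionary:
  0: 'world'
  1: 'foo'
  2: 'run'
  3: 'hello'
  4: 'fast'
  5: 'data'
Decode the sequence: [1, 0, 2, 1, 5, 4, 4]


Look up each index in the dictionary:
  1 -> 'foo'
  0 -> 'world'
  2 -> 'run'
  1 -> 'foo'
  5 -> 'data'
  4 -> 'fast'
  4 -> 'fast'

Decoded: "foo world run foo data fast fast"


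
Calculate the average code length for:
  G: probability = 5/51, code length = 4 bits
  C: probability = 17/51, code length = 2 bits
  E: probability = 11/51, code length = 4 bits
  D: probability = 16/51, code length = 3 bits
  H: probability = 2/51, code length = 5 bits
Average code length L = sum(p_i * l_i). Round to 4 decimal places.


Weighted contributions p_i * l_i:
  G: (5/51) * 4 = 20/51
  C: (17/51) * 2 = 34/51
  E: (11/51) * 4 = 44/51
  D: (16/51) * 3 = 48/51
  H: (2/51) * 5 = 10/51
Sum = (20 + 34 + 44 + 48 + 10)/51 = 156/51

L = 156/51 = 3.0588 bits/symbol


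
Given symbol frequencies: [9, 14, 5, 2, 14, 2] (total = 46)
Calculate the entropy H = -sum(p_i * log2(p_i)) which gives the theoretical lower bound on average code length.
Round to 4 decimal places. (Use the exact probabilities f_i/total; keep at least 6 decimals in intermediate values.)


Per-symbol terms -p_i * log2(p_i) with p_i = f_i/46:
  p = 9/46 = 0.195652: log2(p) = -2.353637, -p*log2(p) = 0.460494
  p = 14/46 = 0.304348: log2(p) = -1.716207, -p*log2(p) = 0.522324
  p = 5/46 = 0.108696: log2(p) = -3.201634, -p*log2(p) = 0.348004
  p = 2/46 = 0.043478: log2(p) = -4.523562, -p*log2(p) = 0.196677
  p = 14/46 = 0.304348: log2(p) = -1.716207, -p*log2(p) = 0.522324
  p = 2/46 = 0.043478: log2(p) = -4.523562, -p*log2(p) = 0.196677
H = 0.460494 + 0.522324 + 0.348004 + 0.196677 + 0.522324 + 0.196677 = 2.246500

H = 2.2465 bits/symbol


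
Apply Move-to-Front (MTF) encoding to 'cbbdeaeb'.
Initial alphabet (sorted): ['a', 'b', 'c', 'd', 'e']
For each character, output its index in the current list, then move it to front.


MTF encoding:
'c': index 2 in ['a', 'b', 'c', 'd', 'e'] -> ['c', 'a', 'b', 'd', 'e']
'b': index 2 in ['c', 'a', 'b', 'd', 'e'] -> ['b', 'c', 'a', 'd', 'e']
'b': index 0 in ['b', 'c', 'a', 'd', 'e'] -> ['b', 'c', 'a', 'd', 'e']
'd': index 3 in ['b', 'c', 'a', 'd', 'e'] -> ['d', 'b', 'c', 'a', 'e']
'e': index 4 in ['d', 'b', 'c', 'a', 'e'] -> ['e', 'd', 'b', 'c', 'a']
'a': index 4 in ['e', 'd', 'b', 'c', 'a'] -> ['a', 'e', 'd', 'b', 'c']
'e': index 1 in ['a', 'e', 'd', 'b', 'c'] -> ['e', 'a', 'd', 'b', 'c']
'b': index 3 in ['e', 'a', 'd', 'b', 'c'] -> ['b', 'e', 'a', 'd', 'c']


Output: [2, 2, 0, 3, 4, 4, 1, 3]


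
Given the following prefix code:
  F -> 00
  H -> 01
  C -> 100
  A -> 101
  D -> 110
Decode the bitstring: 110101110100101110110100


Decoding step by step:
Bits 110 -> D
Bits 101 -> A
Bits 110 -> D
Bits 100 -> C
Bits 101 -> A
Bits 110 -> D
Bits 110 -> D
Bits 100 -> C


Decoded message: DADCADDC


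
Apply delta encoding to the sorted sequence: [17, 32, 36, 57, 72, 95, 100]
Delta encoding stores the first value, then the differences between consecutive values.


First value: 17
Deltas:
  32 - 17 = 15
  36 - 32 = 4
  57 - 36 = 21
  72 - 57 = 15
  95 - 72 = 23
  100 - 95 = 5


Delta encoded: [17, 15, 4, 21, 15, 23, 5]


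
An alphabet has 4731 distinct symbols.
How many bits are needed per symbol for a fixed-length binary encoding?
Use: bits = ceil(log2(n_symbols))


log2(4731) = 12.2079
Bracket: 2^12 = 4096 < 4731 <= 2^13 = 8192
So ceil(log2(4731)) = 13

bits = ceil(log2(4731)) = ceil(12.2079) = 13 bits


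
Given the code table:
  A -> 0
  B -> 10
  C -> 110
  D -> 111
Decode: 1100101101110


Decoding:
110 -> C
0 -> A
10 -> B
110 -> C
111 -> D
0 -> A


Result: CABCDA


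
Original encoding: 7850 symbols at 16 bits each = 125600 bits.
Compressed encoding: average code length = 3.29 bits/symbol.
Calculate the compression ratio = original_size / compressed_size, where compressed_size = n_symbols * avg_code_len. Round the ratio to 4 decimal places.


original_size = n_symbols * orig_bits = 7850 * 16 = 125600 bits
compressed_size = n_symbols * avg_code_len = 7850 * 3.29 = 25826.5 bits
ratio = original_size / compressed_size = 125600 / 25826.5 = 4.8632

Compression ratio = 4.8632


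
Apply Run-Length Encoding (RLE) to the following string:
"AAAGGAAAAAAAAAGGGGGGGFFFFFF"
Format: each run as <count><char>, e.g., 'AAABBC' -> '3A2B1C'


Scanning runs left to right:
  i=0: run of 'A' x 3 -> '3A'
  i=3: run of 'G' x 2 -> '2G'
  i=5: run of 'A' x 9 -> '9A'
  i=14: run of 'G' x 7 -> '7G'
  i=21: run of 'F' x 6 -> '6F'

RLE = 3A2G9A7G6F


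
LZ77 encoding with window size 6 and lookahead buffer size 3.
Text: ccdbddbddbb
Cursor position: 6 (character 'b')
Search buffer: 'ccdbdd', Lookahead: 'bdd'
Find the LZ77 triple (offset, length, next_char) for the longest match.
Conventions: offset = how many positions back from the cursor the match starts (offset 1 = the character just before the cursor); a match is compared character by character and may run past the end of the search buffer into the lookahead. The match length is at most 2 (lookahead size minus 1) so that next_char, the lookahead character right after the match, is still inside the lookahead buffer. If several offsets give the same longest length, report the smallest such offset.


Try each offset into the search buffer:
  offset=1 (pos 5, char 'd'): match length 0
  offset=2 (pos 4, char 'd'): match length 0
  offset=3 (pos 3, char 'b'): match length 2
  offset=4 (pos 2, char 'd'): match length 0
  offset=5 (pos 1, char 'c'): match length 0
  offset=6 (pos 0, char 'c'): match length 0
Longest match has length 2 at offset 3.
next_char = character at position 6 + 2 = 8 -> 'd'

Best match: offset=3, length=2 (matching 'bd' starting at position 3)
LZ77 triple: (3, 2, 'd')


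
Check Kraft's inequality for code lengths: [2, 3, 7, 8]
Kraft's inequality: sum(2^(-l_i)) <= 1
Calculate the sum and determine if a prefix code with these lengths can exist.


Sum = 2^(-2) + 2^(-3) + 2^(-7) + 2^(-8)
    = 0.25 + 0.125 + 0.0078125 + 0.00390625
    = 99/256 = 0.38671875
Since 0.38671875 <= 1, Kraft's inequality IS satisfied.
A prefix code with these lengths CAN exist.

Kraft sum = 0.38671875. Satisfied.


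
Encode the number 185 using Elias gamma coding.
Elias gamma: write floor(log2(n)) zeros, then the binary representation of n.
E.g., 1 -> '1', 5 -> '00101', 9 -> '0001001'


num_bits = floor(log2(185)) + 1 = 8
leading_zeros = num_bits - 1 = 7
binary(185) = 10111001

Elias gamma(185) = '0000000' + '10111001' = 000000010111001 (15 bits)


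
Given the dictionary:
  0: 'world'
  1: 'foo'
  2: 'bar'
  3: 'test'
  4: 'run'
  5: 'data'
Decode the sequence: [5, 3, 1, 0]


Look up each index in the dictionary:
  5 -> 'data'
  3 -> 'test'
  1 -> 'foo'
  0 -> 'world'

Decoded: "data test foo world"


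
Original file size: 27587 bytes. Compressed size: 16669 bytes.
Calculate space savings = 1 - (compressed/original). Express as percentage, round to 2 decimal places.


ratio = compressed/original = 16669/27587 = 0.604234
savings = 1 - ratio = 1 - 0.604234 = 0.395766
as a percentage: 0.395766 * 100 = 39.58%

Space savings = 1 - 16669/27587 = 39.58%


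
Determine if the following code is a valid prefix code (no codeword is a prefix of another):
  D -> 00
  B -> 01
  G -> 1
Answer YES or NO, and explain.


Checking each pair (does one codeword prefix another?):
  D='00' vs B='01': no prefix
  D='00' vs G='1': no prefix
  B='01' vs D='00': no prefix
  B='01' vs G='1': no prefix
  G='1' vs D='00': no prefix
  G='1' vs B='01': no prefix
No violation found over all pairs.

YES -- this is a valid prefix code. No codeword is a prefix of any other codeword.


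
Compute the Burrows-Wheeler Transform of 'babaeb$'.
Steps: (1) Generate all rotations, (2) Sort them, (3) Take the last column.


Rotations (sorted):
  0: $babaeb -> last char: b
  1: abaeb$b -> last char: b
  2: aeb$bab -> last char: b
  3: b$babae -> last char: e
  4: babaeb$ -> last char: $
  5: baeb$ba -> last char: a
  6: eb$baba -> last char: a


BWT = bbbe$aa


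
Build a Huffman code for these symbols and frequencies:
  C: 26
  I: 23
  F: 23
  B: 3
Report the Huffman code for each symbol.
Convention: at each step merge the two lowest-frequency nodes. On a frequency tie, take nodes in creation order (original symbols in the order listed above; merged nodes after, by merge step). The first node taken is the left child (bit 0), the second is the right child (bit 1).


Huffman tree construction:
Step 1: Merge B(3) + I(23) = 26
Step 2: Merge F(23) + C(26) = 49
Step 3: Merge (B+I)(26) + (F+C)(49) = 75
Read each symbol's code off the tree from the root (left child = 0, right child = 1).

Codes:
  C: 11 (length 2)
  I: 01 (length 2)
  F: 10 (length 2)
  B: 00 (length 2)
Average code length: 150/75 = 2.0000 bits/symbol


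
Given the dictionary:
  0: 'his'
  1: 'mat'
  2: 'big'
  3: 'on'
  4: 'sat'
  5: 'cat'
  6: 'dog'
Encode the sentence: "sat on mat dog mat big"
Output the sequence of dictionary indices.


Look up each word in the dictionary:
  'sat' -> 4
  'on' -> 3
  'mat' -> 1
  'dog' -> 6
  'mat' -> 1
  'big' -> 2

Encoded: [4, 3, 1, 6, 1, 2]


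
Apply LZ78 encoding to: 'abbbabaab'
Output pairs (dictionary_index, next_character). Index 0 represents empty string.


LZ78 encoding steps:
Dictionary: {0: ''}
Step 1: w='' (idx 0), next='a' -> output (0, 'a'), add 'a' as idx 1
Step 2: w='' (idx 0), next='b' -> output (0, 'b'), add 'b' as idx 2
Step 3: w='b' (idx 2), next='b' -> output (2, 'b'), add 'bb' as idx 3
Step 4: w='a' (idx 1), next='b' -> output (1, 'b'), add 'ab' as idx 4
Step 5: w='a' (idx 1), next='a' -> output (1, 'a'), add 'aa' as idx 5
Step 6: w='b' (idx 2), end of input -> output (2, '')


Encoded: [(0, 'a'), (0, 'b'), (2, 'b'), (1, 'b'), (1, 'a'), (2, '')]


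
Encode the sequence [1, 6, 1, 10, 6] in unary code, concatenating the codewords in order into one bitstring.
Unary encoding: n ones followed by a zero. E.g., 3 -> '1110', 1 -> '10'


Encode each number as n ones followed by a terminating 0:
  1 -> 10 (2 bits)
  6 -> 1111110 (7 bits)
  1 -> 10 (2 bits)
  10 -> 11111111110 (11 bits)
  6 -> 1111110 (7 bits)
Total length = 2 + 7 + 2 + 11 + 7 = 29 bits.

Unary([1, 6, 1, 10, 6]) = 10111111010111111111101111110 (29 bits)


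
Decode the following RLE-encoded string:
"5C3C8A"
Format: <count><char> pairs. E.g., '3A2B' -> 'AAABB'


Expanding each <count><char> pair:
  5C -> 'CCCCC'
  3C -> 'CCC'
  8A -> 'AAAAAAAA'

Decoded = CCCCCCCCAAAAAAAA


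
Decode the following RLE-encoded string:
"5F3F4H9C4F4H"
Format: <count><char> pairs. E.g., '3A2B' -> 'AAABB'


Expanding each <count><char> pair:
  5F -> 'FFFFF'
  3F -> 'FFF'
  4H -> 'HHHH'
  9C -> 'CCCCCCCCC'
  4F -> 'FFFF'
  4H -> 'HHHH'

Decoded = FFFFFFFFHHHHCCCCCCCCCFFFFHHHH


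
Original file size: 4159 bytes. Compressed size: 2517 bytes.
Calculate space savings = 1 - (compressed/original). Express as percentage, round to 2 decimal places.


ratio = compressed/original = 2517/4159 = 0.605194
savings = 1 - ratio = 1 - 0.605194 = 0.394806
as a percentage: 0.394806 * 100 = 39.48%

Space savings = 1 - 2517/4159 = 39.48%


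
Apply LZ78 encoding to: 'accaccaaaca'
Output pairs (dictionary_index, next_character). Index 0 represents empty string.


LZ78 encoding steps:
Dictionary: {0: ''}
Step 1: w='' (idx 0), next='a' -> output (0, 'a'), add 'a' as idx 1
Step 2: w='' (idx 0), next='c' -> output (0, 'c'), add 'c' as idx 2
Step 3: w='c' (idx 2), next='a' -> output (2, 'a'), add 'ca' as idx 3
Step 4: w='c' (idx 2), next='c' -> output (2, 'c'), add 'cc' as idx 4
Step 5: w='a' (idx 1), next='a' -> output (1, 'a'), add 'aa' as idx 5
Step 6: w='a' (idx 1), next='c' -> output (1, 'c'), add 'ac' as idx 6
Step 7: w='a' (idx 1), end of input -> output (1, '')


Encoded: [(0, 'a'), (0, 'c'), (2, 'a'), (2, 'c'), (1, 'a'), (1, 'c'), (1, '')]


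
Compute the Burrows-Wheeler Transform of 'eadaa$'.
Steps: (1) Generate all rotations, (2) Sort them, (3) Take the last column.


Rotations (sorted):
  0: $eadaa -> last char: a
  1: a$eada -> last char: a
  2: aa$ead -> last char: d
  3: adaa$e -> last char: e
  4: daa$ea -> last char: a
  5: eadaa$ -> last char: $


BWT = aadea$


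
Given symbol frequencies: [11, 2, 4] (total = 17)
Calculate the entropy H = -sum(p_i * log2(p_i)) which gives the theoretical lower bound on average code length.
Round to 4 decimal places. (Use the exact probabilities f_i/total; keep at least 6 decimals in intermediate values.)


Per-symbol terms -p_i * log2(p_i) with p_i = f_i/17:
  p = 11/17 = 0.647059: log2(p) = -0.628031, -p*log2(p) = 0.406373
  p = 2/17 = 0.117647: log2(p) = -3.087463, -p*log2(p) = 0.363231
  p = 4/17 = 0.235294: log2(p) = -2.087463, -p*log2(p) = 0.491168
H = 0.406373 + 0.363231 + 0.491168 = 1.260772

H = 1.2608 bits/symbol


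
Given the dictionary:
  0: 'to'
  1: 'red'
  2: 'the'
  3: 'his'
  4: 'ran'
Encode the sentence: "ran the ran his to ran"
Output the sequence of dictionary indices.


Look up each word in the dictionary:
  'ran' -> 4
  'the' -> 2
  'ran' -> 4
  'his' -> 3
  'to' -> 0
  'ran' -> 4

Encoded: [4, 2, 4, 3, 0, 4]


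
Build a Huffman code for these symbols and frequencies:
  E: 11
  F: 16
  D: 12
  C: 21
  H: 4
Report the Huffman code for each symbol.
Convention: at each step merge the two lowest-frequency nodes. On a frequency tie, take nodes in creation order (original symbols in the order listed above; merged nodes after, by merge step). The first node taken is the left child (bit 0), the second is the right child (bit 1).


Huffman tree construction:
Step 1: Merge H(4) + E(11) = 15
Step 2: Merge D(12) + (H+E)(15) = 27
Step 3: Merge F(16) + C(21) = 37
Step 4: Merge (D+(H+E))(27) + (F+C)(37) = 64
Read each symbol's code off the tree from the root (left child = 0, right child = 1).

Codes:
  E: 011 (length 3)
  F: 10 (length 2)
  D: 00 (length 2)
  C: 11 (length 2)
  H: 010 (length 3)
Average code length: 143/64 = 2.2344 bits/symbol


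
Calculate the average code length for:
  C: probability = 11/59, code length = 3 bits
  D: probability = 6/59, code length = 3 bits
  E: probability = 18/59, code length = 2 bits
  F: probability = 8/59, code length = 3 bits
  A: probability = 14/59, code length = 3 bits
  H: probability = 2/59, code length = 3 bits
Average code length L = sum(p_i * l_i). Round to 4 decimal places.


Weighted contributions p_i * l_i:
  C: (11/59) * 3 = 33/59
  D: (6/59) * 3 = 18/59
  E: (18/59) * 2 = 36/59
  F: (8/59) * 3 = 24/59
  A: (14/59) * 3 = 42/59
  H: (2/59) * 3 = 6/59
Sum = (33 + 18 + 36 + 24 + 42 + 6)/59 = 159/59

L = 159/59 = 2.6949 bits/symbol


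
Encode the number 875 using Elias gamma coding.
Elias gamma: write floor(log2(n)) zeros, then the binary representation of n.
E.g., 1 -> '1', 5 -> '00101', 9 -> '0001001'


num_bits = floor(log2(875)) + 1 = 10
leading_zeros = num_bits - 1 = 9
binary(875) = 1101101011

Elias gamma(875) = '000000000' + '1101101011' = 0000000001101101011 (19 bits)


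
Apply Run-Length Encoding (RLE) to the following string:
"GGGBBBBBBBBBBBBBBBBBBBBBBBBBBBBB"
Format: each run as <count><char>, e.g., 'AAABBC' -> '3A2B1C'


Scanning runs left to right:
  i=0: run of 'G' x 3 -> '3G'
  i=3: run of 'B' x 29 -> '29B'

RLE = 3G29B


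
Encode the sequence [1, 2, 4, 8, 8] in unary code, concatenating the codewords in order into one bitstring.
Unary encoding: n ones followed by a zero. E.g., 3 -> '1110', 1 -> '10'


Encode each number as n ones followed by a terminating 0:
  1 -> 10 (2 bits)
  2 -> 110 (3 bits)
  4 -> 11110 (5 bits)
  8 -> 111111110 (9 bits)
  8 -> 111111110 (9 bits)
Total length = 2 + 3 + 5 + 9 + 9 = 28 bits.

Unary([1, 2, 4, 8, 8]) = 1011011110111111110111111110 (28 bits)


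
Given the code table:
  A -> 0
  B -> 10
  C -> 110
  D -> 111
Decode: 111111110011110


Decoding:
111 -> D
111 -> D
110 -> C
0 -> A
111 -> D
10 -> B


Result: DDCADB


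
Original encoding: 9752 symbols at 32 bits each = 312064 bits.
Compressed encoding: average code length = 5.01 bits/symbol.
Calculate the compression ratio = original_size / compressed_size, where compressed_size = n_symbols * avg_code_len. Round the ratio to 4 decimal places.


original_size = n_symbols * orig_bits = 9752 * 32 = 312064 bits
compressed_size = n_symbols * avg_code_len = 9752 * 5.01 = 48857.52 bits
ratio = original_size / compressed_size = 312064 / 48857.52 = 6.3872

Compression ratio = 6.3872


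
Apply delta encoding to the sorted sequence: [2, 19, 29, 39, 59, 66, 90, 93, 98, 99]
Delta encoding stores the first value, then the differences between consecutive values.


First value: 2
Deltas:
  19 - 2 = 17
  29 - 19 = 10
  39 - 29 = 10
  59 - 39 = 20
  66 - 59 = 7
  90 - 66 = 24
  93 - 90 = 3
  98 - 93 = 5
  99 - 98 = 1


Delta encoded: [2, 17, 10, 10, 20, 7, 24, 3, 5, 1]


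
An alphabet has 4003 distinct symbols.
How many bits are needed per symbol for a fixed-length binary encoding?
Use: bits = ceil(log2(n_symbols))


log2(4003) = 11.9669
Bracket: 2^11 = 2048 < 4003 <= 2^12 = 4096
So ceil(log2(4003)) = 12

bits = ceil(log2(4003)) = ceil(11.9669) = 12 bits


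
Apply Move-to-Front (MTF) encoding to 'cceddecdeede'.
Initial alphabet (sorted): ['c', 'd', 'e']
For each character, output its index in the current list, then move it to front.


MTF encoding:
'c': index 0 in ['c', 'd', 'e'] -> ['c', 'd', 'e']
'c': index 0 in ['c', 'd', 'e'] -> ['c', 'd', 'e']
'e': index 2 in ['c', 'd', 'e'] -> ['e', 'c', 'd']
'd': index 2 in ['e', 'c', 'd'] -> ['d', 'e', 'c']
'd': index 0 in ['d', 'e', 'c'] -> ['d', 'e', 'c']
'e': index 1 in ['d', 'e', 'c'] -> ['e', 'd', 'c']
'c': index 2 in ['e', 'd', 'c'] -> ['c', 'e', 'd']
'd': index 2 in ['c', 'e', 'd'] -> ['d', 'c', 'e']
'e': index 2 in ['d', 'c', 'e'] -> ['e', 'd', 'c']
'e': index 0 in ['e', 'd', 'c'] -> ['e', 'd', 'c']
'd': index 1 in ['e', 'd', 'c'] -> ['d', 'e', 'c']
'e': index 1 in ['d', 'e', 'c'] -> ['e', 'd', 'c']


Output: [0, 0, 2, 2, 0, 1, 2, 2, 2, 0, 1, 1]


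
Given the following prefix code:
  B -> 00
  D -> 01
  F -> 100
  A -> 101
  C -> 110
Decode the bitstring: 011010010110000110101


Decoding step by step:
Bits 01 -> D
Bits 101 -> A
Bits 00 -> B
Bits 101 -> A
Bits 100 -> F
Bits 00 -> B
Bits 110 -> C
Bits 101 -> A


Decoded message: DABAFBCA


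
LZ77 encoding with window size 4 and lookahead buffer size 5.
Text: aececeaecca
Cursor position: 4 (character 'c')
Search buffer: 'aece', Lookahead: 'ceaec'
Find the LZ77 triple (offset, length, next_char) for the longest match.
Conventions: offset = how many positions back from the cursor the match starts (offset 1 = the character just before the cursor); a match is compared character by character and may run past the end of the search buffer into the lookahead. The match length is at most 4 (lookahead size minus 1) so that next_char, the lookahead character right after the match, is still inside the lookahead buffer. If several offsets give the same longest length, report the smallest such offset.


Try each offset into the search buffer:
  offset=1 (pos 3, char 'e'): match length 0
  offset=2 (pos 2, char 'c'): match length 2
  offset=3 (pos 1, char 'e'): match length 0
  offset=4 (pos 0, char 'a'): match length 0
Longest match has length 2 at offset 2.
next_char = character at position 4 + 2 = 6 -> 'a'

Best match: offset=2, length=2 (matching 'ce' starting at position 2)
LZ77 triple: (2, 2, 'a')


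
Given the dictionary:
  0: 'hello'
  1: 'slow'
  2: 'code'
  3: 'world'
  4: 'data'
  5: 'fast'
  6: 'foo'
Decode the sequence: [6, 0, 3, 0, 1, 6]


Look up each index in the dictionary:
  6 -> 'foo'
  0 -> 'hello'
  3 -> 'world'
  0 -> 'hello'
  1 -> 'slow'
  6 -> 'foo'

Decoded: "foo hello world hello slow foo"


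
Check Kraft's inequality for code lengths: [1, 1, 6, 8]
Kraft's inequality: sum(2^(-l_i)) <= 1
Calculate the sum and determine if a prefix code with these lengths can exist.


Sum = 2^(-1) + 2^(-1) + 2^(-6) + 2^(-8)
    = 0.5 + 0.5 + 0.015625 + 0.00390625
    = 261/256 = 1.01953125
Since 1.01953125 > 1, Kraft's inequality is NOT satisfied.
A prefix code with these lengths CANNOT exist.

Kraft sum = 1.01953125. Not satisfied.


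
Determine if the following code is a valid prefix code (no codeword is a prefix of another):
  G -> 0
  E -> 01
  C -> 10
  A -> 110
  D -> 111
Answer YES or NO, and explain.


Checking each pair (does one codeword prefix another?):
  G='0' vs E='01': prefix -- VIOLATION

NO -- this is NOT a valid prefix code. G (0) is a prefix of E (01).


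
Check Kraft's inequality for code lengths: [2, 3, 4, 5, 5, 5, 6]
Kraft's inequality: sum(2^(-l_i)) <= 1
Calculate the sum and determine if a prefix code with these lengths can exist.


Sum = 2^(-2) + 2^(-3) + 2^(-4) + 2^(-5) + 2^(-5) + 2^(-5) + 2^(-6)
    = 0.25 + 0.125 + 0.0625 + 0.03125 + 0.03125 + 0.03125 + 0.015625
    = 35/64 = 0.546875
Since 0.546875 <= 1, Kraft's inequality IS satisfied.
A prefix code with these lengths CAN exist.

Kraft sum = 0.546875. Satisfied.


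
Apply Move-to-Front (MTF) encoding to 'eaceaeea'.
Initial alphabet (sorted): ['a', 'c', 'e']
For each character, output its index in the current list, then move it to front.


MTF encoding:
'e': index 2 in ['a', 'c', 'e'] -> ['e', 'a', 'c']
'a': index 1 in ['e', 'a', 'c'] -> ['a', 'e', 'c']
'c': index 2 in ['a', 'e', 'c'] -> ['c', 'a', 'e']
'e': index 2 in ['c', 'a', 'e'] -> ['e', 'c', 'a']
'a': index 2 in ['e', 'c', 'a'] -> ['a', 'e', 'c']
'e': index 1 in ['a', 'e', 'c'] -> ['e', 'a', 'c']
'e': index 0 in ['e', 'a', 'c'] -> ['e', 'a', 'c']
'a': index 1 in ['e', 'a', 'c'] -> ['a', 'e', 'c']


Output: [2, 1, 2, 2, 2, 1, 0, 1]


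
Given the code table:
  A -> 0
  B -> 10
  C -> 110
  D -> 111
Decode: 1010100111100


Decoding:
10 -> B
10 -> B
10 -> B
0 -> A
111 -> D
10 -> B
0 -> A


Result: BBBADBA


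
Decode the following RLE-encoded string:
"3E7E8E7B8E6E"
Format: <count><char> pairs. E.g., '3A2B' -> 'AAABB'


Expanding each <count><char> pair:
  3E -> 'EEE'
  7E -> 'EEEEEEE'
  8E -> 'EEEEEEEE'
  7B -> 'BBBBBBB'
  8E -> 'EEEEEEEE'
  6E -> 'EEEEEE'

Decoded = EEEEEEEEEEEEEEEEEEBBBBBBBEEEEEEEEEEEEEE


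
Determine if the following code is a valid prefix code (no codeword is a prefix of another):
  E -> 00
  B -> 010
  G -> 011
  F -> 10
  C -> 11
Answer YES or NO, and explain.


Checking each pair (does one codeword prefix another?):
  E='00' vs B='010': no prefix
  E='00' vs G='011': no prefix
  E='00' vs F='10': no prefix
  E='00' vs C='11': no prefix
  B='010' vs E='00': no prefix
  B='010' vs G='011': no prefix
  B='010' vs F='10': no prefix
  B='010' vs C='11': no prefix
  G='011' vs E='00': no prefix
  G='011' vs B='010': no prefix
  G='011' vs F='10': no prefix
  G='011' vs C='11': no prefix
  F='10' vs E='00': no prefix
  F='10' vs B='010': no prefix
  F='10' vs G='011': no prefix
  F='10' vs C='11': no prefix
  C='11' vs E='00': no prefix
  C='11' vs B='010': no prefix
  C='11' vs G='011': no prefix
  C='11' vs F='10': no prefix
No violation found over all pairs.

YES -- this is a valid prefix code. No codeword is a prefix of any other codeword.


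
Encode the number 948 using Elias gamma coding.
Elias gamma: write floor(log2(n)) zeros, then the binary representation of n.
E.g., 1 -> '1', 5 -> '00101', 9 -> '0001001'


num_bits = floor(log2(948)) + 1 = 10
leading_zeros = num_bits - 1 = 9
binary(948) = 1110110100

Elias gamma(948) = '000000000' + '1110110100' = 0000000001110110100 (19 bits)


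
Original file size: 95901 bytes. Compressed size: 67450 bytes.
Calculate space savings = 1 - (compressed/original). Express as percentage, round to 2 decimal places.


ratio = compressed/original = 67450/95901 = 0.703329
savings = 1 - ratio = 1 - 0.703329 = 0.296671
as a percentage: 0.296671 * 100 = 29.67%

Space savings = 1 - 67450/95901 = 29.67%


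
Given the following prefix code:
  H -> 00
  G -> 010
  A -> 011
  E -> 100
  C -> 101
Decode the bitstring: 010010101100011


Decoding step by step:
Bits 010 -> G
Bits 010 -> G
Bits 101 -> C
Bits 100 -> E
Bits 011 -> A


Decoded message: GGCEA


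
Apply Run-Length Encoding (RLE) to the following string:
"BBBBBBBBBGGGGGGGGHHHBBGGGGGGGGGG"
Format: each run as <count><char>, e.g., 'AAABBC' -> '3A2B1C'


Scanning runs left to right:
  i=0: run of 'B' x 9 -> '9B'
  i=9: run of 'G' x 8 -> '8G'
  i=17: run of 'H' x 3 -> '3H'
  i=20: run of 'B' x 2 -> '2B'
  i=22: run of 'G' x 10 -> '10G'

RLE = 9B8G3H2B10G


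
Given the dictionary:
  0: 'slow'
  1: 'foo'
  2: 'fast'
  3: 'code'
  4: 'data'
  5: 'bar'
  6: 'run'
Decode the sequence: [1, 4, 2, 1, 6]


Look up each index in the dictionary:
  1 -> 'foo'
  4 -> 'data'
  2 -> 'fast'
  1 -> 'foo'
  6 -> 'run'

Decoded: "foo data fast foo run"


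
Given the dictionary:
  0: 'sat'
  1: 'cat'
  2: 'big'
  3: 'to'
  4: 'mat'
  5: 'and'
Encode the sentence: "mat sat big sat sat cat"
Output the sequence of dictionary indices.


Look up each word in the dictionary:
  'mat' -> 4
  'sat' -> 0
  'big' -> 2
  'sat' -> 0
  'sat' -> 0
  'cat' -> 1

Encoded: [4, 0, 2, 0, 0, 1]


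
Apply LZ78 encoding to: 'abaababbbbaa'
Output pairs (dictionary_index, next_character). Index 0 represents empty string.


LZ78 encoding steps:
Dictionary: {0: ''}
Step 1: w='' (idx 0), next='a' -> output (0, 'a'), add 'a' as idx 1
Step 2: w='' (idx 0), next='b' -> output (0, 'b'), add 'b' as idx 2
Step 3: w='a' (idx 1), next='a' -> output (1, 'a'), add 'aa' as idx 3
Step 4: w='b' (idx 2), next='a' -> output (2, 'a'), add 'ba' as idx 4
Step 5: w='b' (idx 2), next='b' -> output (2, 'b'), add 'bb' as idx 5
Step 6: w='bb' (idx 5), next='a' -> output (5, 'a'), add 'bba' as idx 6
Step 7: w='a' (idx 1), end of input -> output (1, '')


Encoded: [(0, 'a'), (0, 'b'), (1, 'a'), (2, 'a'), (2, 'b'), (5, 'a'), (1, '')]


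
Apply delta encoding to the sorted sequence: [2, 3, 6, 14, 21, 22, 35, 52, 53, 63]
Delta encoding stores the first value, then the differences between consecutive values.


First value: 2
Deltas:
  3 - 2 = 1
  6 - 3 = 3
  14 - 6 = 8
  21 - 14 = 7
  22 - 21 = 1
  35 - 22 = 13
  52 - 35 = 17
  53 - 52 = 1
  63 - 53 = 10


Delta encoded: [2, 1, 3, 8, 7, 1, 13, 17, 1, 10]


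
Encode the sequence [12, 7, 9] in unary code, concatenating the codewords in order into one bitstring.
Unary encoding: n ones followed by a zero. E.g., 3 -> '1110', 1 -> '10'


Encode each number as n ones followed by a terminating 0:
  12 -> 1111111111110 (13 bits)
  7 -> 11111110 (8 bits)
  9 -> 1111111110 (10 bits)
Total length = 13 + 8 + 10 = 31 bits.

Unary([12, 7, 9]) = 1111111111110111111101111111110 (31 bits)


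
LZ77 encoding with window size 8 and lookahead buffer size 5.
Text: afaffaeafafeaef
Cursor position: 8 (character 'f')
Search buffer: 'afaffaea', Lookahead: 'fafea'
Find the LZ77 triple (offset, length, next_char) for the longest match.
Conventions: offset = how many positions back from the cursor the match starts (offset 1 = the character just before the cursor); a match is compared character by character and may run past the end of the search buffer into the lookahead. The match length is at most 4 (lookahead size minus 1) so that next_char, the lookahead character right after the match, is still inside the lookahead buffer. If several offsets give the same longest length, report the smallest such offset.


Try each offset into the search buffer:
  offset=1 (pos 7, char 'a'): match length 0
  offset=2 (pos 6, char 'e'): match length 0
  offset=3 (pos 5, char 'a'): match length 0
  offset=4 (pos 4, char 'f'): match length 2
  offset=5 (pos 3, char 'f'): match length 1
  offset=6 (pos 2, char 'a'): match length 0
  offset=7 (pos 1, char 'f'): match length 3
  offset=8 (pos 0, char 'a'): match length 0
Longest match has length 3 at offset 7.
next_char = character at position 8 + 3 = 11 -> 'e'

Best match: offset=7, length=3 (matching 'faf' starting at position 1)
LZ77 triple: (7, 3, 'e')


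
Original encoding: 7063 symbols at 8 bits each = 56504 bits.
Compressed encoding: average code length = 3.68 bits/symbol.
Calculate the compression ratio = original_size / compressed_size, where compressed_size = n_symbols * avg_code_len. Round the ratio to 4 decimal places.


original_size = n_symbols * orig_bits = 7063 * 8 = 56504 bits
compressed_size = n_symbols * avg_code_len = 7063 * 3.68 = 25991.84 bits
ratio = original_size / compressed_size = 56504 / 25991.84 = 2.1739

Compression ratio = 2.1739


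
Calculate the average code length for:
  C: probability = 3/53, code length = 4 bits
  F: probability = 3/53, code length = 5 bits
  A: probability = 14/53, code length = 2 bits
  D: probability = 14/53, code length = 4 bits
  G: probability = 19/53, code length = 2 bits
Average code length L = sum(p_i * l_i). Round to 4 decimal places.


Weighted contributions p_i * l_i:
  C: (3/53) * 4 = 12/53
  F: (3/53) * 5 = 15/53
  A: (14/53) * 2 = 28/53
  D: (14/53) * 4 = 56/53
  G: (19/53) * 2 = 38/53
Sum = (12 + 15 + 28 + 56 + 38)/53 = 149/53

L = 149/53 = 2.8113 bits/symbol


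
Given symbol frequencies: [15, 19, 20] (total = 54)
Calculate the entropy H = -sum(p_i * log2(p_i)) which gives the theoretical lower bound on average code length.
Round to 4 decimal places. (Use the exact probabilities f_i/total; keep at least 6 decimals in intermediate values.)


Per-symbol terms -p_i * log2(p_i) with p_i = f_i/54:
  p = 15/54 = 0.277778: log2(p) = -1.847997, -p*log2(p) = 0.513332
  p = 19/54 = 0.351852: log2(p) = -1.506960, -p*log2(p) = 0.530227
  p = 20/54 = 0.370370: log2(p) = -1.432959, -p*log2(p) = 0.530726
H = 0.513332 + 0.530227 + 0.530726 = 1.574285

H = 1.5743 bits/symbol


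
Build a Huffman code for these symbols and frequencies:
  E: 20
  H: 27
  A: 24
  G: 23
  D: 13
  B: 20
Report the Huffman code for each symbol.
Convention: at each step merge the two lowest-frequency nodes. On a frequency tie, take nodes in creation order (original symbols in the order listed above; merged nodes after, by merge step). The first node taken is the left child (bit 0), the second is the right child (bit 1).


Huffman tree construction:
Step 1: Merge D(13) + E(20) = 33
Step 2: Merge B(20) + G(23) = 43
Step 3: Merge A(24) + H(27) = 51
Step 4: Merge (D+E)(33) + (B+G)(43) = 76
Step 5: Merge (A+H)(51) + ((D+E)+(B+G))(76) = 127
Read each symbol's code off the tree from the root (left child = 0, right child = 1).

Codes:
  E: 101 (length 3)
  H: 01 (length 2)
  A: 00 (length 2)
  G: 111 (length 3)
  D: 100 (length 3)
  B: 110 (length 3)
Average code length: 330/127 = 2.5984 bits/symbol


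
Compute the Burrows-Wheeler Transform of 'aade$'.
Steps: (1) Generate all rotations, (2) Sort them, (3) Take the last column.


Rotations (sorted):
  0: $aade -> last char: e
  1: aade$ -> last char: $
  2: ade$a -> last char: a
  3: de$aa -> last char: a
  4: e$aad -> last char: d


BWT = e$aad


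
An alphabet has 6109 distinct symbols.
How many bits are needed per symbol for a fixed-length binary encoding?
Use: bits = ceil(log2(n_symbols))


log2(6109) = 12.5767
Bracket: 2^12 = 4096 < 6109 <= 2^13 = 8192
So ceil(log2(6109)) = 13

bits = ceil(log2(6109)) = ceil(12.5767) = 13 bits


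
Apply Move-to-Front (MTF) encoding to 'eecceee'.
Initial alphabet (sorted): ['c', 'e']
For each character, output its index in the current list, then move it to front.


MTF encoding:
'e': index 1 in ['c', 'e'] -> ['e', 'c']
'e': index 0 in ['e', 'c'] -> ['e', 'c']
'c': index 1 in ['e', 'c'] -> ['c', 'e']
'c': index 0 in ['c', 'e'] -> ['c', 'e']
'e': index 1 in ['c', 'e'] -> ['e', 'c']
'e': index 0 in ['e', 'c'] -> ['e', 'c']
'e': index 0 in ['e', 'c'] -> ['e', 'c']


Output: [1, 0, 1, 0, 1, 0, 0]


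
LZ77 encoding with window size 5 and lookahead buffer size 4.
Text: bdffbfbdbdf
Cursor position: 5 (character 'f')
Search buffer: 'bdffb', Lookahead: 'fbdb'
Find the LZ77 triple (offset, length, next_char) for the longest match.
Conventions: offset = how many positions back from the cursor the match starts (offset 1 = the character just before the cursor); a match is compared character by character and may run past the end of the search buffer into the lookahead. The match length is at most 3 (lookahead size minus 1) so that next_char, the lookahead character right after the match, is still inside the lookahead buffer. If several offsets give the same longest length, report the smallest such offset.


Try each offset into the search buffer:
  offset=1 (pos 4, char 'b'): match length 0
  offset=2 (pos 3, char 'f'): match length 2
  offset=3 (pos 2, char 'f'): match length 1
  offset=4 (pos 1, char 'd'): match length 0
  offset=5 (pos 0, char 'b'): match length 0
Longest match has length 2 at offset 2.
next_char = character at position 5 + 2 = 7 -> 'd'

Best match: offset=2, length=2 (matching 'fb' starting at position 3)
LZ77 triple: (2, 2, 'd')


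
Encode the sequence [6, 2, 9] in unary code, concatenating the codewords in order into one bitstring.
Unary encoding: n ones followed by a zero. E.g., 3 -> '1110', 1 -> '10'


Encode each number as n ones followed by a terminating 0:
  6 -> 1111110 (7 bits)
  2 -> 110 (3 bits)
  9 -> 1111111110 (10 bits)
Total length = 7 + 3 + 10 = 20 bits.

Unary([6, 2, 9]) = 11111101101111111110 (20 bits)
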